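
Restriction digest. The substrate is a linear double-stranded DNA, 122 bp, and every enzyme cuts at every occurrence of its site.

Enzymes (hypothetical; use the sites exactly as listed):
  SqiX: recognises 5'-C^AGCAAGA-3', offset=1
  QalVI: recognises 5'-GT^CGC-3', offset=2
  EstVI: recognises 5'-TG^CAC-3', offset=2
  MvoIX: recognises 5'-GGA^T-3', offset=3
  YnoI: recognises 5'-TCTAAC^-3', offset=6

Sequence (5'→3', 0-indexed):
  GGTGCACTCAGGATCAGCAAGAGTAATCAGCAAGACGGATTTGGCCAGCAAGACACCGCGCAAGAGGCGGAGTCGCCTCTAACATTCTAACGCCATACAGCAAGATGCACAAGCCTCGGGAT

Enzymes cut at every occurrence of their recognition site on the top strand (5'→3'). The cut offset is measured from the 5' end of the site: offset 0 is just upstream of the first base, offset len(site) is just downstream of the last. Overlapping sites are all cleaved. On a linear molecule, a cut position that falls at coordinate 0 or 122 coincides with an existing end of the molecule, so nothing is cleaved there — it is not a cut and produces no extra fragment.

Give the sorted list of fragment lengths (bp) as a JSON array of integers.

[1,2,4,7,7,8,9,9,10,11,13,14,27]

Site scan:
  SqiX CAGCAAGA/1: at [14, 27, 45, 97] ⇒ [15, 28, 46, 98]
  QalVI GTCGC/2: at [71] ⇒ [73]
  EstVI TGCAC/2: at [2, 105] ⇒ [4, 107]
  MvoIX GGAT/3: at [10, 36, 118] ⇒ [13, 39, 121]
  YnoI TCTAAC/6: at [77, 85] ⇒ [83, 91]

Pooled cuts: [4, 13, 15, 28, 39, 46, 73, 83, 91, 98, 107, 121]

Fragments:
  [0,4): 4 bp
  [4,13): 9 bp
  [13,15): 2 bp
  [15,28): 13 bp
  [28,39): 11 bp
  [39,46): 7 bp
  [46,73): 27 bp
  [73,83): 10 bp
  [83,91): 8 bp
  [91,98): 7 bp
  [98,107): 9 bp
  [107,121): 14 bp
  [121,122): 1 bp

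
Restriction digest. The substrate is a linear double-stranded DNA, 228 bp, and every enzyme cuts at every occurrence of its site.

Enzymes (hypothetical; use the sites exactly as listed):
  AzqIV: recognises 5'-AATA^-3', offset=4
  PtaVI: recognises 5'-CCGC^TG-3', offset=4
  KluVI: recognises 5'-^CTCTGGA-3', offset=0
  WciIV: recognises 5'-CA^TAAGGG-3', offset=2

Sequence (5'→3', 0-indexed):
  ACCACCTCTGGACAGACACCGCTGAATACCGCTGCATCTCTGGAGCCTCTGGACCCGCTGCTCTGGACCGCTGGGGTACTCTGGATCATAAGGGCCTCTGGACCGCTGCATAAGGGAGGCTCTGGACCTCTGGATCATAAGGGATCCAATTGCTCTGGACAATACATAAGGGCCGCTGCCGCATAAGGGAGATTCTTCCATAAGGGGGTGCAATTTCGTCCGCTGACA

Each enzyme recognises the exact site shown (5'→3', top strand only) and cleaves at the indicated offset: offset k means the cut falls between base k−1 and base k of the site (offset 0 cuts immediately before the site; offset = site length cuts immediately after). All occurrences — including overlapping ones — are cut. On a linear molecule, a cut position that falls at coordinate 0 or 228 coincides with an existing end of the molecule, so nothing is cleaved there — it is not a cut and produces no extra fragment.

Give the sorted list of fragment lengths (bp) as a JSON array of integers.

Per-enzyme occurrences:
  AzqIV (AATA, off=4): starts [24, 160] → cuts [28, 164]
  PtaVI (CCGCTG, off=4): starts [18, 28, 54, 67, 102, 172, 219] → cuts [22, 32, 58, 71, 106, 176, 223]
  KluVI (CTCTGGA, off=0): starts [5, 37, 46, 60, 78, 95, 119, 127, 152] → cuts [5, 37, 46, 60, 78, 95, 119, 127, 152]
  WciIV (CATAAGGG, off=2): starts [86, 108, 135, 164, 181, 198] → cuts [88, 110, 137, 166, 183, 200]

All cut coordinates (distinct, sorted): [5, 22, 28, 32, 37, 46, 58, 60, 71, 78, 88, 95, 106, 110, 119, 127, 137, 152, 164, 166, 176, 183, 200, 223]

Fragments:
  [0,5): 5 bp
  [5,22): 17 bp
  [22,28): 6 bp
  [28,32): 4 bp
  [32,37): 5 bp
  [37,46): 9 bp
  [46,58): 12 bp
  [58,60): 2 bp
  [60,71): 11 bp
  [71,78): 7 bp
  [78,88): 10 bp
  [88,95): 7 bp
  [95,106): 11 bp
  [106,110): 4 bp
  [110,119): 9 bp
  [119,127): 8 bp
  [127,137): 10 bp
  [137,152): 15 bp
  [152,164): 12 bp
  [164,166): 2 bp
  [166,176): 10 bp
  [176,183): 7 bp
  [183,200): 17 bp
  [200,223): 23 bp
  [223,228): 5 bp

[2,2,4,4,5,5,5,6,7,7,7,8,9,9,10,10,10,11,11,12,12,15,17,17,23]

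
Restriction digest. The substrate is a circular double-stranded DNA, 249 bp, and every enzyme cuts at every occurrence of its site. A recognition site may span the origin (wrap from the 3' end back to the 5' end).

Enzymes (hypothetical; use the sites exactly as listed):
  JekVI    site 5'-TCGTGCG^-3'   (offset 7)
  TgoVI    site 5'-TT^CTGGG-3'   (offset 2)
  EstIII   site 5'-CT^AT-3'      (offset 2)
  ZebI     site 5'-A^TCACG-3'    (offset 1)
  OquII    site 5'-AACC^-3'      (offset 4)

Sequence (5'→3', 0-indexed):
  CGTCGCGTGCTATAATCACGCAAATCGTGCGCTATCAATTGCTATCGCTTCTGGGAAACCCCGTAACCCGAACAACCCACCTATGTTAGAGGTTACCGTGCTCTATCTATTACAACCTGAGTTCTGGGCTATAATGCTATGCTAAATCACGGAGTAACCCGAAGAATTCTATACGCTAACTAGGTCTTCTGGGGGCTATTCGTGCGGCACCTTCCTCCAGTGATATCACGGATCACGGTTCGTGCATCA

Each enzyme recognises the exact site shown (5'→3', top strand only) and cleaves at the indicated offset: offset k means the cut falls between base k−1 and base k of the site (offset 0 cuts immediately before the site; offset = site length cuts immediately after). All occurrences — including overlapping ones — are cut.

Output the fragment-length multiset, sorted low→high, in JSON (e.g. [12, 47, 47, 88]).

Site scan:
  JekVI (TCGTGCG, off=7): starts [24, 199] → cuts [31, 206]
  TgoVI (TTCTGGG, off=2): starts [48, 121, 186] → cuts [50, 123, 188]
  EstIII (CTAT, off=2): starts [9, 31, 41, 80, 102, 106, 128, 136, 168, 195] → cuts [11, 33, 43, 82, 104, 108, 130, 138, 170, 197]
  ZebI (ATCACG, off=1): starts [14, 145, 224, 231, 245] → cuts [15, 146, 225, 232, 246]
  OquII (AACC, off=4): starts [56, 64, 73, 113, 155] → cuts [60, 68, 77, 117, 159]

All cut coordinates (distinct, sorted): [11, 15, 31, 33, 43, 50, 60, 68, 77, 82, 104, 108, 117, 123, 130, 138, 146, 159, 170, 188, 197, 206, 225, 232, 246]

Fragment lengths:
  11→15: 4 bp
  15→31: 16 bp
  31→33: 2 bp
  33→43: 10 bp
  43→50: 7 bp
  50→60: 10 bp
  60→68: 8 bp
  68→77: 9 bp
  77→82: 5 bp
  82→104: 22 bp
  104→108: 4 bp
  108→117: 9 bp
  117→123: 6 bp
  123→130: 7 bp
  130→138: 8 bp
  138→146: 8 bp
  146→159: 13 bp
  159→170: 11 bp
  170→188: 18 bp
  188→197: 9 bp
  197→206: 9 bp
  206→225: 19 bp
  225→232: 7 bp
  232→246: 14 bp
  246→11 (wrap): 249-246+11 = 14 bp

[2,4,4,5,6,7,7,7,8,8,8,9,9,9,9,10,10,11,13,14,14,16,18,19,22]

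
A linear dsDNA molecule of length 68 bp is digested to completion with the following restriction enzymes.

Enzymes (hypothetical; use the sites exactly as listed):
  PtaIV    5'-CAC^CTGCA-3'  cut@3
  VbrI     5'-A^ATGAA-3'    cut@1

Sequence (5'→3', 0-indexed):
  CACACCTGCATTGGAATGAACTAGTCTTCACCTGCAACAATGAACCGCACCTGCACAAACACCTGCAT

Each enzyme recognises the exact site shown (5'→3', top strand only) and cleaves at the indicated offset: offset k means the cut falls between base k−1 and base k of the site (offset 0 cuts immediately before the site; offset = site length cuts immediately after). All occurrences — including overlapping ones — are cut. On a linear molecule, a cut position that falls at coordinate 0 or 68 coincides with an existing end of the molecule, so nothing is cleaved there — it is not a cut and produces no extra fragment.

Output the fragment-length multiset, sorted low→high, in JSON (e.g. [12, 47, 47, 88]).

[5,6,8,10,11,12,16]

Site scan:
  PtaIV (CACCTGCA, off=3): starts [2, 28, 47, 59] → cuts [5, 31, 50, 62]
  VbrI (AATGAA, off=1): starts [14, 38] → cuts [15, 39]

Pooled cuts: [5, 15, 31, 39, 50, 62]

Fragment lengths:
  [0,5): 5 bp
  [5,15): 10 bp
  [15,31): 16 bp
  [31,39): 8 bp
  [39,50): 11 bp
  [50,62): 12 bp
  [62,68): 6 bp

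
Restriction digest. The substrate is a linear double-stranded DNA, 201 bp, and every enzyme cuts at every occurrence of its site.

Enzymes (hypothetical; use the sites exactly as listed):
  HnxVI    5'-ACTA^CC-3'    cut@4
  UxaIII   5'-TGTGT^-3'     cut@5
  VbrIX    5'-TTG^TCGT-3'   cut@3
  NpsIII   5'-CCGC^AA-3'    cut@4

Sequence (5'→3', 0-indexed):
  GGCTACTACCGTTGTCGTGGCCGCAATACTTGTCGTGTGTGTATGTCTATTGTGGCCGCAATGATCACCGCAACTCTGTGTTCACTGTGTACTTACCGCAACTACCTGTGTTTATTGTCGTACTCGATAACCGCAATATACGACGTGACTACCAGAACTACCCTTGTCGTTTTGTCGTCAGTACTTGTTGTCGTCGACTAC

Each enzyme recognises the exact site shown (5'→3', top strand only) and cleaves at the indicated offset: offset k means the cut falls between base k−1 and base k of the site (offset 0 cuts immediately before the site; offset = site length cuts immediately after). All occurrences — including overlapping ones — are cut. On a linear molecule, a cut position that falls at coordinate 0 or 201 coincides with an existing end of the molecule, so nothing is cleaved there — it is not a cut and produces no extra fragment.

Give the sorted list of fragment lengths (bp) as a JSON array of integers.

[2,5,6,6,6,7,8,8,8,8,9,9,9,10,10,11,12,16,17,17,17]

Scan for sites:
  HnxVI (ACTACC, off=4): starts [4, 100, 147, 156] → cuts [8, 104, 151, 160]
  UxaIII (TGTGT, off=5): starts [35, 37, 76, 85, 106] → cuts [40, 42, 81, 90, 111]
  VbrIX (TTGTCGT, off=3): starts [11, 29, 114, 163, 171, 187] → cuts [14, 32, 117, 166, 174, 190]
  NpsIII (CCGCAA, off=4): starts [20, 55, 67, 95, 130] → cuts [24, 59, 71, 99, 134]

Pooled cuts: [8, 14, 24, 32, 40, 42, 59, 71, 81, 90, 99, 104, 111, 117, 134, 151, 160, 166, 174, 190]

Fragments:
  [0,8): 8 bp
  [8,14): 6 bp
  [14,24): 10 bp
  [24,32): 8 bp
  [32,40): 8 bp
  [40,42): 2 bp
  [42,59): 17 bp
  [59,71): 12 bp
  [71,81): 10 bp
  [81,90): 9 bp
  [90,99): 9 bp
  [99,104): 5 bp
  [104,111): 7 bp
  [111,117): 6 bp
  [117,134): 17 bp
  [134,151): 17 bp
  [151,160): 9 bp
  [160,166): 6 bp
  [166,174): 8 bp
  [174,190): 16 bp
  [190,201): 11 bp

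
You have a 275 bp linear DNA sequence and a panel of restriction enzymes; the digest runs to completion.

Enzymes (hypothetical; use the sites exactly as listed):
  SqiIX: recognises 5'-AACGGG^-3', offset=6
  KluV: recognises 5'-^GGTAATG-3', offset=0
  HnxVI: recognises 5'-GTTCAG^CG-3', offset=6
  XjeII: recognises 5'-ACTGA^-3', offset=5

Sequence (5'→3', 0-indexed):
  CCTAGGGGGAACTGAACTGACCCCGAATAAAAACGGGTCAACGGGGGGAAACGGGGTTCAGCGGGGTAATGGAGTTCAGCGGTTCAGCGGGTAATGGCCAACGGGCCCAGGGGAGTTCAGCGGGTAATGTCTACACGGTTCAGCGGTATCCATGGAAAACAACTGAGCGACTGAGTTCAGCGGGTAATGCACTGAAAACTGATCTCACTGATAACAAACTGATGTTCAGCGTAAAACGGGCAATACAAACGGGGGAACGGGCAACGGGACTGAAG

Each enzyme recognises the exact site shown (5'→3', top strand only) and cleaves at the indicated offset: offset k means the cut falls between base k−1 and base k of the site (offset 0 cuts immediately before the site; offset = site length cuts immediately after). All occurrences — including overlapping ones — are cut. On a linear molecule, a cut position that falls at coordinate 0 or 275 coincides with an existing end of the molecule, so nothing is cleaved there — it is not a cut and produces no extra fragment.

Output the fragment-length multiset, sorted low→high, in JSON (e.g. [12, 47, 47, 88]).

[2,2,2,2,3,5,5,6,6,7,7,7,8,8,8,8,9,10,11,11,13,13,15,15,15,16,17,21,23]

Scan for sites:
  SqiIX AACGGG/6: at [31, 39, 49, 99, 234, 247, 255, 262] ⇒ [37, 45, 55, 105, 240, 253, 261, 268]
  KluV GGTAATG/0: at [64, 89, 122, 182] ⇒ [64, 89, 122, 182]
  HnxVI GTTCAGCG/6: at [55, 73, 81, 114, 137, 174, 223] ⇒ [61, 79, 87, 120, 143, 180, 229]
  XjeII ACTGA/5: at [10, 15, 161, 169, 190, 197, 206, 217, 268] ⇒ [15, 20, 166, 174, 195, 202, 211, 222, 273]

All cut coordinates (distinct, sorted): [15, 20, 37, 45, 55, 61, 64, 79, 87, 89, 105, 120, 122, 143, 166, 174, 180, 182, 195, 202, 211, 222, 229, 240, 253, 261, 268, 273]

Fragments:
  [0,15): 15 bp
  [15,20): 5 bp
  [20,37): 17 bp
  [37,45): 8 bp
  [45,55): 10 bp
  [55,61): 6 bp
  [61,64): 3 bp
  [64,79): 15 bp
  [79,87): 8 bp
  [87,89): 2 bp
  [89,105): 16 bp
  [105,120): 15 bp
  [120,122): 2 bp
  [122,143): 21 bp
  [143,166): 23 bp
  [166,174): 8 bp
  [174,180): 6 bp
  [180,182): 2 bp
  [182,195): 13 bp
  [195,202): 7 bp
  [202,211): 9 bp
  [211,222): 11 bp
  [222,229): 7 bp
  [229,240): 11 bp
  [240,253): 13 bp
  [253,261): 8 bp
  [261,268): 7 bp
  [268,273): 5 bp
  [273,275): 2 bp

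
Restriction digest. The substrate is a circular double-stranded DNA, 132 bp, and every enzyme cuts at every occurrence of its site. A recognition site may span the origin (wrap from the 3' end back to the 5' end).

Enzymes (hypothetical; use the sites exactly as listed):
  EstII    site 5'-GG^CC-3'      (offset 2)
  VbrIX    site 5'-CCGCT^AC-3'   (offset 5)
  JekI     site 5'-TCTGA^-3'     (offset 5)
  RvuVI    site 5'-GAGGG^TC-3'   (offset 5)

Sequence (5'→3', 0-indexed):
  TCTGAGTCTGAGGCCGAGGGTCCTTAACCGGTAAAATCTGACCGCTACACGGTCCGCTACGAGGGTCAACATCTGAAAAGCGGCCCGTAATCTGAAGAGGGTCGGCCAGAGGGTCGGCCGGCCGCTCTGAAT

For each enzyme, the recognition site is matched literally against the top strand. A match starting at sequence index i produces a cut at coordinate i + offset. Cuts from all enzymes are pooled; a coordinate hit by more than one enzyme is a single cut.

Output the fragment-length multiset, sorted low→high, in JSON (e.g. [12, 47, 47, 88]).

[2,4,4,4,5,6,6,7,7,7,7,8,9,11,12,12,21]

Per-enzyme occurrences:
  EstII GGCC/2: at [11, 81, 103, 115, 119] ⇒ [13, 83, 105, 117, 121]
  VbrIX CCGCTAC/5: at [41, 53] ⇒ [46, 58]
  JekI TCTGA/5: at [0, 6, 36, 71, 90, 125] ⇒ [5, 11, 41, 76, 95, 130]
  RvuVI GAGGGTC/5: at [15, 60, 96, 108] ⇒ [20, 65, 101, 113]

All cut coordinates (distinct, sorted): [5, 11, 13, 20, 41, 46, 58, 65, 76, 83, 95, 101, 105, 113, 117, 121, 130]

Fragments:
  5→11: 6 bp
  11→13: 2 bp
  13→20: 7 bp
  20→41: 21 bp
  41→46: 5 bp
  46→58: 12 bp
  58→65: 7 bp
  65→76: 11 bp
  76→83: 7 bp
  83→95: 12 bp
  95→101: 6 bp
  101→105: 4 bp
  105→113: 8 bp
  113→117: 4 bp
  117→121: 4 bp
  121→130: 9 bp
  130→5 (wrap): 132-130+5 = 7 bp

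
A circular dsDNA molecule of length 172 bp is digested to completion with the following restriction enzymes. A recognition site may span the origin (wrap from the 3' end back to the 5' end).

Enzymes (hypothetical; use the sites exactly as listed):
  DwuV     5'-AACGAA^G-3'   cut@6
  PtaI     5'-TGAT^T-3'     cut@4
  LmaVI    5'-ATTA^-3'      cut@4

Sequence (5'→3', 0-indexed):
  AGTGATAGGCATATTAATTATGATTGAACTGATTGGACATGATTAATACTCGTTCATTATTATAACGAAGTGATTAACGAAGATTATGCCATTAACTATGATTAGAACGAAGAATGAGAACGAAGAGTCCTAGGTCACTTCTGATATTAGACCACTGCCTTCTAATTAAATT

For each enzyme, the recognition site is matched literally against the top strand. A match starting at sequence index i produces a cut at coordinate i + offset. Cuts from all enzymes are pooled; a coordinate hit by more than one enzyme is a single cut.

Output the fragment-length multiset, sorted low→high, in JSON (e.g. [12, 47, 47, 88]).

[2,2,2,3,4,4,5,5,5,5,7,7,8,8,9,10,13,14,15,19,25]

Per-enzyme occurrences:
  DwuV AACGAAG/6: at [63, 75, 105, 118] ⇒ [69, 81, 111, 124]
  PtaI TGATT/4: at [20, 29, 39, 70, 98] ⇒ [24, 33, 43, 74, 102]
  LmaVI ATTA/4: at [12, 16, 41, 55, 58, 72, 82, 90, 100, 145, 164, 169] ⇒ [1, 16, 20, 45, 59, 62, 76, 86, 94, 104, 149, 168]

All cut coordinates (distinct, sorted): [1, 16, 20, 24, 33, 43, 45, 59, 62, 69, 74, 76, 81, 86, 94, 102, 104, 111, 124, 149, 168]

Fragments:
  1→16: 15 bp
  16→20: 4 bp
  20→24: 4 bp
  24→33: 9 bp
  33→43: 10 bp
  43→45: 2 bp
  45→59: 14 bp
  59→62: 3 bp
  62→69: 7 bp
  69→74: 5 bp
  74→76: 2 bp
  76→81: 5 bp
  81→86: 5 bp
  86→94: 8 bp
  94→102: 8 bp
  102→104: 2 bp
  104→111: 7 bp
  111→124: 13 bp
  124→149: 25 bp
  149→168: 19 bp
  168→1 (wrap): 172-168+1 = 5 bp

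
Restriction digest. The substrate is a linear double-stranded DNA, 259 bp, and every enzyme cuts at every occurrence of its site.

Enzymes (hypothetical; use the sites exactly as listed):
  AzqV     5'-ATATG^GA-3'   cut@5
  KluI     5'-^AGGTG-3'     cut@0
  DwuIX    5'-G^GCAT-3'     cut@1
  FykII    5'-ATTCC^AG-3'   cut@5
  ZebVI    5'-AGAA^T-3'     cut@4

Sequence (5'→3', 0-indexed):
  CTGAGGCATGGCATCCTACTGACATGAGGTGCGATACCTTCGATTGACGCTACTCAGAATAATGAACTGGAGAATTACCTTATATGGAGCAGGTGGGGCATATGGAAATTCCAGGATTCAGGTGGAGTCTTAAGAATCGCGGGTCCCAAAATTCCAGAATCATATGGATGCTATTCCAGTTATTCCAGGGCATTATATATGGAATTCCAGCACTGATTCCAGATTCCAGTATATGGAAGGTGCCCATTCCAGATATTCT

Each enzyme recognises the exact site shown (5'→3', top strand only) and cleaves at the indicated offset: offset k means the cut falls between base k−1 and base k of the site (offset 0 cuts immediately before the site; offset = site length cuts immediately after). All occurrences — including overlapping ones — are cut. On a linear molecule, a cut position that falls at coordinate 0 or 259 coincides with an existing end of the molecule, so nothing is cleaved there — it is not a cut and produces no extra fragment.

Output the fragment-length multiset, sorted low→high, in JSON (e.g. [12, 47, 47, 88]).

Site scan:
  AzqV (ATATGGA, off=5): starts [81, 99, 161, 196, 230] → cuts [86, 104, 166, 201, 235]
  KluI (AGGTG, off=0): starts [26, 90, 119, 237] → cuts [26, 90, 119, 237]
  DwuIX (GGCAT, off=1): starts [4, 9, 96, 188] → cuts [5, 10, 97, 189]
  FykII (ATTCCAG, off=5): starts [107, 150, 172, 181, 203, 215, 222, 245] → cuts [112, 155, 177, 186, 208, 220, 227, 250]
  ZebVI (AGAAT, off=4): starts [55, 70, 132, 155] → cuts [59, 74, 136, 159]

Pooled cuts: [5, 10, 26, 59, 74, 86, 90, 97, 104, 112, 119, 136, 155, 159, 166, 177, 186, 189, 201, 208, 220, 227, 235, 237, 250]

Fragment lengths:
  [0,5): 5 bp
  [5,10): 5 bp
  [10,26): 16 bp
  [26,59): 33 bp
  [59,74): 15 bp
  [74,86): 12 bp
  [86,90): 4 bp
  [90,97): 7 bp
  [97,104): 7 bp
  [104,112): 8 bp
  [112,119): 7 bp
  [119,136): 17 bp
  [136,155): 19 bp
  [155,159): 4 bp
  [159,166): 7 bp
  [166,177): 11 bp
  [177,186): 9 bp
  [186,189): 3 bp
  [189,201): 12 bp
  [201,208): 7 bp
  [208,220): 12 bp
  [220,227): 7 bp
  [227,235): 8 bp
  [235,237): 2 bp
  [237,250): 13 bp
  [250,259): 9 bp

[2,3,4,4,5,5,7,7,7,7,7,7,8,8,9,9,11,12,12,12,13,15,16,17,19,33]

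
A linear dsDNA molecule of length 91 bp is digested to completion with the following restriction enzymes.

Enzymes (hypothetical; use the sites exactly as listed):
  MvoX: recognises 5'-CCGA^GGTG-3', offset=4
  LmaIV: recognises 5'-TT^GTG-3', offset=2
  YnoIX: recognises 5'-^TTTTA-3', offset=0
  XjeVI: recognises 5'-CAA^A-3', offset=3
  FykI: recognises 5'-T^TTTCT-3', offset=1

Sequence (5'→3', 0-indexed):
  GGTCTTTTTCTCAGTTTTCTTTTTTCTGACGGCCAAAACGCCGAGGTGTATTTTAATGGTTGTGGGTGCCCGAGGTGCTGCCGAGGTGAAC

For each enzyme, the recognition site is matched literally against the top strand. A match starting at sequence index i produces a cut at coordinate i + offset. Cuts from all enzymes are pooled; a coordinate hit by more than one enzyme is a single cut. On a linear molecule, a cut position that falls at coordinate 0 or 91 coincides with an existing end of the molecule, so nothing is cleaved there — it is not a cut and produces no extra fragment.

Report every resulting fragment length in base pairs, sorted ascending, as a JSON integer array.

Per-enzyme occurrences:
  MvoX (CCGAGGTG, off=4): starts [40, 69, 80] → cuts [44, 73, 84]
  LmaIV (TTGTG, off=2): starts [59] → cuts [61]
  YnoIX (TTTTA, off=0): starts [50] → cuts [50]
  XjeVI (CAAA, off=3): starts [33] → cuts [36]
  FykI (TTTTCT, off=1): starts [5, 14, 21] → cuts [6, 15, 22]

All cut coordinates (distinct, sorted): [6, 15, 22, 36, 44, 50, 61, 73, 84]

Fragments:
  [0,6): 6 bp
  [6,15): 9 bp
  [15,22): 7 bp
  [22,36): 14 bp
  [36,44): 8 bp
  [44,50): 6 bp
  [50,61): 11 bp
  [61,73): 12 bp
  [73,84): 11 bp
  [84,91): 7 bp

[6,6,7,7,8,9,11,11,12,14]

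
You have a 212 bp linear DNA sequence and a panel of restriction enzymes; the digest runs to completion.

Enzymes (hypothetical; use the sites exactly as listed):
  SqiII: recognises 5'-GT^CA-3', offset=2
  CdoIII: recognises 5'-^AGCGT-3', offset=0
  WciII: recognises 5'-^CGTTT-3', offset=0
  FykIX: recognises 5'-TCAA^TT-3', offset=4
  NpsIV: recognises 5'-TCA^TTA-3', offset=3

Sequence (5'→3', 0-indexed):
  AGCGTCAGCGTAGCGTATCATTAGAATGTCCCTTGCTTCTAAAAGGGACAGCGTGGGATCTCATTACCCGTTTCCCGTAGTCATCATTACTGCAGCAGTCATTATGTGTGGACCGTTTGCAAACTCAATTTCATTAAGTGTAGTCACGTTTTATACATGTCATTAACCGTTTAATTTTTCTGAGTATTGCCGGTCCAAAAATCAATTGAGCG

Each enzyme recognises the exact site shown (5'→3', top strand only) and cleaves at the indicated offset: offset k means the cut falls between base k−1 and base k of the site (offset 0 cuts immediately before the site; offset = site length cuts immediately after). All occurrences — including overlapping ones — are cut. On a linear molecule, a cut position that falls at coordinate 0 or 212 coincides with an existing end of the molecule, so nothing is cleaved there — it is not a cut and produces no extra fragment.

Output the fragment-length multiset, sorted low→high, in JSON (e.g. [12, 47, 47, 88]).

Per-enzyme occurrences:
  SqiII GTCA/2: at [3, 79, 97, 142, 158] ⇒ [5, 81, 99, 144, 160]
  CdoIII AGCGT/0: at [0, 6, 11, 49] ⇒ [6, 11, 49] (position 0 is a terminus of the linear molecule — no cut)
  WciII CGTTT/0: at [68, 113, 146, 167] ⇒ [68, 113, 146, 167]
  FykIX TCAATT/4: at [124, 201] ⇒ [128, 205]
  NpsIV TCATTA/3: at [17, 60, 83, 98, 130, 159] ⇒ [20, 63, 86, 101, 133, 162]

All cut coordinates (distinct, sorted): [5, 6, 11, 20, 49, 63, 68, 81, 86, 99, 101, 113, 128, 133, 144, 146, 160, 162, 167, 205]

Fragment lengths:
  [0,5): 5 bp
  [5,6): 1 bp
  [6,11): 5 bp
  [11,20): 9 bp
  [20,49): 29 bp
  [49,63): 14 bp
  [63,68): 5 bp
  [68,81): 13 bp
  [81,86): 5 bp
  [86,99): 13 bp
  [99,101): 2 bp
  [101,113): 12 bp
  [113,128): 15 bp
  [128,133): 5 bp
  [133,144): 11 bp
  [144,146): 2 bp
  [146,160): 14 bp
  [160,162): 2 bp
  [162,167): 5 bp
  [167,205): 38 bp
  [205,212): 7 bp

[1,2,2,2,5,5,5,5,5,5,7,9,11,12,13,13,14,14,15,29,38]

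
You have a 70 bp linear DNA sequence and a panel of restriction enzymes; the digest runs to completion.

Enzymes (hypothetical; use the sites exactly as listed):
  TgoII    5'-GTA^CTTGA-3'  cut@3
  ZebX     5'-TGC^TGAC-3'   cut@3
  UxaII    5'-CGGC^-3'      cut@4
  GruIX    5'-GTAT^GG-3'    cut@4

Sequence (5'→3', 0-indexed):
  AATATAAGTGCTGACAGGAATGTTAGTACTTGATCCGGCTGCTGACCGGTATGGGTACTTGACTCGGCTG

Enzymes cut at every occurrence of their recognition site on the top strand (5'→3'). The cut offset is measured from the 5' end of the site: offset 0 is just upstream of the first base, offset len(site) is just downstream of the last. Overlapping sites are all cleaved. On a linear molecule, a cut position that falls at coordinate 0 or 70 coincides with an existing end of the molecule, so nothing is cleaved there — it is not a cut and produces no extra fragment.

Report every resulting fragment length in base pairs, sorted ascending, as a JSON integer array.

Scan for sites:
  TgoII (GTACTTGA, off=3): starts [25, 54] → cuts [28, 57]
  ZebX (TGCTGAC, off=3): starts [8, 39] → cuts [11, 42]
  UxaII (CGGC, off=4): starts [35, 64] → cuts [39, 68]
  GruIX (GTATGG, off=4): starts [48] → cuts [52]

All cut coordinates (distinct, sorted): [11, 28, 39, 42, 52, 57, 68]

Fragment lengths:
  [0,11): 11 bp
  [11,28): 17 bp
  [28,39): 11 bp
  [39,42): 3 bp
  [42,52): 10 bp
  [52,57): 5 bp
  [57,68): 11 bp
  [68,70): 2 bp

[2,3,5,10,11,11,11,17]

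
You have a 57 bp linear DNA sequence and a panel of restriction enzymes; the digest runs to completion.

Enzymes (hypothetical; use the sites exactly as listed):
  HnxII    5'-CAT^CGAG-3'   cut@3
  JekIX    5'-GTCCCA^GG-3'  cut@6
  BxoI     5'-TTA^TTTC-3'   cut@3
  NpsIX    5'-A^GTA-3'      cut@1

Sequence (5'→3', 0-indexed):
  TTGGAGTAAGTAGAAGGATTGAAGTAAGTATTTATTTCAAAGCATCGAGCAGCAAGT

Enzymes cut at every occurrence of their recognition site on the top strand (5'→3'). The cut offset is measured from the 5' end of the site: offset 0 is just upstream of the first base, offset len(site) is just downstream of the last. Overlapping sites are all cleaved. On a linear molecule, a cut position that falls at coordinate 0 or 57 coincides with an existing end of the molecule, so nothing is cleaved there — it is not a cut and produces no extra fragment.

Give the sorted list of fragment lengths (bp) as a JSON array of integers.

Scan for sites:
  HnxII CATCGAG/3: at [42] ⇒ [45]
  JekIX (GTCCCAGG, off=6): no sites
  BxoI TTATTTC/3: at [31] ⇒ [34]
  NpsIX AGTA/1: at [4, 8, 22, 26] ⇒ [5, 9, 23, 27]

All cut coordinates (distinct, sorted): [5, 9, 23, 27, 34, 45]

Fragments:
  [0,5): 5 bp
  [5,9): 4 bp
  [9,23): 14 bp
  [23,27): 4 bp
  [27,34): 7 bp
  [34,45): 11 bp
  [45,57): 12 bp

[4,4,5,7,11,12,14]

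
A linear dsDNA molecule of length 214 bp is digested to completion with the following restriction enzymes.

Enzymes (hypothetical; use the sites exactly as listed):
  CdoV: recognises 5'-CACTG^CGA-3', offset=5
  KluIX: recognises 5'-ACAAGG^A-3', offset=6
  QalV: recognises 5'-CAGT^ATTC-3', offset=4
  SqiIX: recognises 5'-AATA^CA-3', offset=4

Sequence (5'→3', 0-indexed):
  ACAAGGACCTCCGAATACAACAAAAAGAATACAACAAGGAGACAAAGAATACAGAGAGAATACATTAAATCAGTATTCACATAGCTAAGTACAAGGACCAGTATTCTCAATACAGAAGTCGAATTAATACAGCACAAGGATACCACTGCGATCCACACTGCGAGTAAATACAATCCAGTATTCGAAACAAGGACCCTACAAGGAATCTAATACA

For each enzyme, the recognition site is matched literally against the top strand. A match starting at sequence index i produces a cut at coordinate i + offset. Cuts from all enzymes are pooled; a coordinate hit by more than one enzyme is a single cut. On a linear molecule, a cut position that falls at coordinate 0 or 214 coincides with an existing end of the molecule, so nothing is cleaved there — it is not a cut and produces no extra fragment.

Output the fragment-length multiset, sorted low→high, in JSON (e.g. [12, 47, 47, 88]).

[2,6,6,8,9,9,9,10,10,10,11,11,11,12,12,12,13,14,17,22]

Per-enzyme occurrences:
  CdoV CACTGCGA/5: at [143, 155] ⇒ [148, 160]
  KluIX ACAAGGA/6: at [0, 33, 90, 133, 186, 197] ⇒ [6, 39, 96, 139, 192, 203]
  QalV CAGTATTC/4: at [70, 98, 175] ⇒ [74, 102, 179]
  SqiIX AATACA/4: at [13, 27, 47, 58, 108, 125, 166, 208] ⇒ [17, 31, 51, 62, 112, 129, 170, 212]

All cut coordinates (distinct, sorted): [6, 17, 31, 39, 51, 62, 74, 96, 102, 112, 129, 139, 148, 160, 170, 179, 192, 203, 212]

Fragment lengths:
  [0,6): 6 bp
  [6,17): 11 bp
  [17,31): 14 bp
  [31,39): 8 bp
  [39,51): 12 bp
  [51,62): 11 bp
  [62,74): 12 bp
  [74,96): 22 bp
  [96,102): 6 bp
  [102,112): 10 bp
  [112,129): 17 bp
  [129,139): 10 bp
  [139,148): 9 bp
  [148,160): 12 bp
  [160,170): 10 bp
  [170,179): 9 bp
  [179,192): 13 bp
  [192,203): 11 bp
  [203,212): 9 bp
  [212,214): 2 bp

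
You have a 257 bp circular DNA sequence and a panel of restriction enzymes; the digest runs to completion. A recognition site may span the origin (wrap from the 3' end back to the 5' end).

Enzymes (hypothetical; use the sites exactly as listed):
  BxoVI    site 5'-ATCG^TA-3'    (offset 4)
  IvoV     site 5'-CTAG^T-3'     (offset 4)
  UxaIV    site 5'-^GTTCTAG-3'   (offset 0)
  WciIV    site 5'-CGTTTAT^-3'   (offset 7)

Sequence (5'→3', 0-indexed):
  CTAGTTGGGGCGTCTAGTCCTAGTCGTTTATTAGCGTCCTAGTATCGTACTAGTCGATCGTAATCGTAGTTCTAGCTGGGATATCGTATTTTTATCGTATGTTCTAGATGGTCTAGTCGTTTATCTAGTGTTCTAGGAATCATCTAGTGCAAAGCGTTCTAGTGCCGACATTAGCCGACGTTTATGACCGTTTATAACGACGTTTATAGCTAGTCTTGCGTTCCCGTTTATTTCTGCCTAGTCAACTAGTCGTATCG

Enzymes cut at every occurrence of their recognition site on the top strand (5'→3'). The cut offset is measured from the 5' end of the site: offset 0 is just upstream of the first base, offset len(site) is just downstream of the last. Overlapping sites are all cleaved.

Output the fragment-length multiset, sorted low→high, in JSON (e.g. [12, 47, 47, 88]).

Per-enzyme occurrences:
  BxoVI ATCGTA/4: at [43, 56, 62, 82, 93] ⇒ [47, 60, 66, 86, 97]
  IvoV CTAGT/4: at [0, 13, 19, 38, 49, 112, 124, 143, 158, 209, 237, 245] ⇒ [4, 17, 23, 42, 53, 116, 128, 147, 162, 213, 241, 249]
  UxaIV GTTCTAG/0: at [68, 100, 129, 155] ⇒ [68, 100, 129, 155]
  WciIV CGTTTAT/7: at [24, 117, 178, 188, 200, 224] ⇒ [31, 124, 185, 195, 207, 231]

Pooled cuts: [4, 17, 23, 31, 42, 47, 53, 60, 66, 68, 86, 97, 100, 116, 124, 128, 129, 147, 155, 162, 185, 195, 207, 213, 231, 241, 249]

Fragments:
  4→17: 13 bp
  17→23: 6 bp
  23→31: 8 bp
  31→42: 11 bp
  42→47: 5 bp
  47→53: 6 bp
  53→60: 7 bp
  60→66: 6 bp
  66→68: 2 bp
  68→86: 18 bp
  86→97: 11 bp
  97→100: 3 bp
  100→116: 16 bp
  116→124: 8 bp
  124→128: 4 bp
  128→129: 1 bp
  129→147: 18 bp
  147→155: 8 bp
  155→162: 7 bp
  162→185: 23 bp
  185→195: 10 bp
  195→207: 12 bp
  207→213: 6 bp
  213→231: 18 bp
  231→241: 10 bp
  241→249: 8 bp
  249→4 (wrap): 257-249+4 = 12 bp

[1,2,3,4,5,6,6,6,6,7,7,8,8,8,8,10,10,11,11,12,12,13,16,18,18,18,23]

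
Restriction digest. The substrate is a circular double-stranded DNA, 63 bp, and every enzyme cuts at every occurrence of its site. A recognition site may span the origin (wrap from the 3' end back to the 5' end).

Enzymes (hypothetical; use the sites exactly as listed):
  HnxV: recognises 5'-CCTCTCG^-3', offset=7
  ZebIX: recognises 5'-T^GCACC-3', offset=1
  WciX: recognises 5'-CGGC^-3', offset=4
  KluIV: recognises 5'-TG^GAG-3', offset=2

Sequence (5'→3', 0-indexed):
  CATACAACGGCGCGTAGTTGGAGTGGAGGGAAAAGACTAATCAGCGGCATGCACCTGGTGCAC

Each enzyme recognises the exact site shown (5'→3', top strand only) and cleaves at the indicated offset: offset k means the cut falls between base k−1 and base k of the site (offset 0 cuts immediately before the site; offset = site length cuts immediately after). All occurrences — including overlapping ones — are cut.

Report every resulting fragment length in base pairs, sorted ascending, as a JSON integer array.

[2,5,9,9,15,23]

Scan for sites:
  HnxV (CCTCTCG, off=7): no sites
  ZebIX (TGCACC, off=1): starts [49, 58] → cuts [50, 59]
  WciX (CGGC, off=4): starts [7, 44] → cuts [11, 48]
  KluIV (TGGAG, off=2): starts [18, 23] → cuts [20, 25]

Pooled cuts: [11, 20, 25, 48, 50, 59]

Fragment lengths:
  11→20: 9 bp
  20→25: 5 bp
  25→48: 23 bp
  48→50: 2 bp
  50→59: 9 bp
  59→11 (wrap): 63-59+11 = 15 bp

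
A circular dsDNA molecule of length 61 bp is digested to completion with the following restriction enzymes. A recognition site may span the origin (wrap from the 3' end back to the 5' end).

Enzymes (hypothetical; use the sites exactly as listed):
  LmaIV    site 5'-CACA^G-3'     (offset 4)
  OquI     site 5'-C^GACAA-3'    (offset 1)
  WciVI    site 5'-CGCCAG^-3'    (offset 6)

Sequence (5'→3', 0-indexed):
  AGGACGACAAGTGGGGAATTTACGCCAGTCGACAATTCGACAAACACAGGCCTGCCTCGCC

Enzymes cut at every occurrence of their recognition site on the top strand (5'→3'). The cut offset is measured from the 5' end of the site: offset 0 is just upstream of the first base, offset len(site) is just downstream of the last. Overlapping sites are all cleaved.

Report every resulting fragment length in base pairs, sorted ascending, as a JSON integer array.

Site scan:
  LmaIV CACAG/4: at [44] ⇒ [48]
  OquI CGACAA/1: at [4, 29, 37] ⇒ [5, 30, 38]
  WciVI CGCCAG/6: at [22, 57] ⇒ [2, 28]

Pooled cuts: [2, 5, 28, 30, 38, 48]

Fragment lengths:
  2→5: 3 bp
  5→28: 23 bp
  28→30: 2 bp
  30→38: 8 bp
  38→48: 10 bp
  48→2 (wrap): 61-48+2 = 15 bp

[2,3,8,10,15,23]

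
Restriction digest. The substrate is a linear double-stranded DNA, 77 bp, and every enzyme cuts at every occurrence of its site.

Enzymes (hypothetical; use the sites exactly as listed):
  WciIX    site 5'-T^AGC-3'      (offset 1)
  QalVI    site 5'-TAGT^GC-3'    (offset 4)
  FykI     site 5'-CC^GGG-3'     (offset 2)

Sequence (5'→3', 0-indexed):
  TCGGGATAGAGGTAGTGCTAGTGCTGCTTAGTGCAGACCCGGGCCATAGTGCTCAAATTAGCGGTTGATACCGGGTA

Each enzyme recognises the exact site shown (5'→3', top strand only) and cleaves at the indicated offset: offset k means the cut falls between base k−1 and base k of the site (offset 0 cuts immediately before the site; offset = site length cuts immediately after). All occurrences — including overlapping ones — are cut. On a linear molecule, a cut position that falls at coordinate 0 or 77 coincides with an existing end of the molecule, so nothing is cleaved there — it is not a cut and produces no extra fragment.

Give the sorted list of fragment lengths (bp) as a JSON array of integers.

Per-enzyme occurrences:
  WciIX (TAGC, off=1): starts [58] → cuts [59]
  QalVI (TAGTGC, off=4): starts [12, 18, 28, 46] → cuts [16, 22, 32, 50]
  FykI (CCGGG, off=2): starts [38, 70] → cuts [40, 72]

Pooled cuts: [16, 22, 32, 40, 50, 59, 72]

Fragments:
  [0,16): 16 bp
  [16,22): 6 bp
  [22,32): 10 bp
  [32,40): 8 bp
  [40,50): 10 bp
  [50,59): 9 bp
  [59,72): 13 bp
  [72,77): 5 bp

[5,6,8,9,10,10,13,16]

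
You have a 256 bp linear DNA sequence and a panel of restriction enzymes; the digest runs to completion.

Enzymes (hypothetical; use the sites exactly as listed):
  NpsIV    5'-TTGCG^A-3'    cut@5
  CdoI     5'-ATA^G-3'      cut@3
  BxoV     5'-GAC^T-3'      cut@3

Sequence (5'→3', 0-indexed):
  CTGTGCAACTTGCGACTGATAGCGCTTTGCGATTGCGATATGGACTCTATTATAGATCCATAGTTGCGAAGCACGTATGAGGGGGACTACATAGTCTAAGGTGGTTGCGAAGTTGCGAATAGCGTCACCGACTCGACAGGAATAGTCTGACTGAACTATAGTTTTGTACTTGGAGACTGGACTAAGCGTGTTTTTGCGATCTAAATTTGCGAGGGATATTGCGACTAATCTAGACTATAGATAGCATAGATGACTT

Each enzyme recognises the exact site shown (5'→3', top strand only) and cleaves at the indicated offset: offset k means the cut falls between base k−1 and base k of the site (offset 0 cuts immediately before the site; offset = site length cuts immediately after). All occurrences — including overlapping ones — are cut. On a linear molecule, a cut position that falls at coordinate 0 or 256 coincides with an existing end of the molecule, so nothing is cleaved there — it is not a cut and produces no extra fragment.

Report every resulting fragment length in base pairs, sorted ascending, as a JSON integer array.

[2,2,2,4,4,4,5,5,5,6,6,6,6,7,8,8,8,9,9,10,10,11,12,12,13,14,16,16,17,19]

Site scan:
  NpsIV TTGCGA/5: at [9, 26, 32, 63, 104, 112, 193, 206, 218] ⇒ [14, 31, 37, 68, 109, 117, 198, 211, 223]
  CdoI ATAG/3: at [18, 51, 59, 90, 118, 141, 157, 236, 240, 245] ⇒ [21, 54, 62, 93, 121, 144, 160, 239, 243, 248]
  BxoV GACT/3: at [13, 42, 84, 129, 148, 174, 179, 222, 232, 251] ⇒ [16, 45, 87, 132, 151, 177, 182, 225, 235, 254]

All cut coordinates (distinct, sorted): [14, 16, 21, 31, 37, 45, 54, 62, 68, 87, 93, 109, 117, 121, 132, 144, 151, 160, 177, 182, 198, 211, 223, 225, 235, 239, 243, 248, 254]

Fragments:
  [0,14): 14 bp
  [14,16): 2 bp
  [16,21): 5 bp
  [21,31): 10 bp
  [31,37): 6 bp
  [37,45): 8 bp
  [45,54): 9 bp
  [54,62): 8 bp
  [62,68): 6 bp
  [68,87): 19 bp
  [87,93): 6 bp
  [93,109): 16 bp
  [109,117): 8 bp
  [117,121): 4 bp
  [121,132): 11 bp
  [132,144): 12 bp
  [144,151): 7 bp
  [151,160): 9 bp
  [160,177): 17 bp
  [177,182): 5 bp
  [182,198): 16 bp
  [198,211): 13 bp
  [211,223): 12 bp
  [223,225): 2 bp
  [225,235): 10 bp
  [235,239): 4 bp
  [239,243): 4 bp
  [243,248): 5 bp
  [248,254): 6 bp
  [254,256): 2 bp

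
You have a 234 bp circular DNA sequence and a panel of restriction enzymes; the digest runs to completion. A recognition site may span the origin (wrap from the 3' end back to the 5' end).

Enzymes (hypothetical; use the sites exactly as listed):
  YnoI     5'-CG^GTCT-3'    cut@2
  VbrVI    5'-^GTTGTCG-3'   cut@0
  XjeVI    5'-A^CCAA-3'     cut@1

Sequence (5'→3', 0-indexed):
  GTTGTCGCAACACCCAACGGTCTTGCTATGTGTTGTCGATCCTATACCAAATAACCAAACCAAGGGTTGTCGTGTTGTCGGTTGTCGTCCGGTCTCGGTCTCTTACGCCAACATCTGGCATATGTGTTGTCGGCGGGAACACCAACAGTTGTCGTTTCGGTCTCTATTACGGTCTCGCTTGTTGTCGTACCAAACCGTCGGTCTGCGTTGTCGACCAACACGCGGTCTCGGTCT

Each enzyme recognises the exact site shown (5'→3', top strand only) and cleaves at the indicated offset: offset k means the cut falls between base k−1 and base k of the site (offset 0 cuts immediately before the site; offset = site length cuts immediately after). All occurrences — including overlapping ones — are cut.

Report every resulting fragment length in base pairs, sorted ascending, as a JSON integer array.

[4,5,6,6,6,6,6,7,8,8,8,9,9,10,11,11,12,12,12,15,16,19,28]

Per-enzyme occurrences:
  YnoI (CGGTCT, off=2): starts [17, 89, 95, 157, 169, 198, 222, 228] → cuts [19, 91, 97, 159, 171, 200, 224, 230]
  VbrVI (GTTGTCG, off=0): starts [0, 31, 65, 73, 80, 125, 147, 180, 206] → cuts [0, 31, 65, 73, 80, 125, 147, 180, 206]
  XjeVI (ACCAA, off=1): starts [45, 53, 58, 140, 188, 213] → cuts [46, 54, 59, 141, 189, 214]

Pooled cuts: [0, 19, 31, 46, 54, 59, 65, 73, 80, 91, 97, 125, 141, 147, 159, 171, 180, 189, 200, 206, 214, 224, 230]

Fragments:
  0→19: 19 bp
  19→31: 12 bp
  31→46: 15 bp
  46→54: 8 bp
  54→59: 5 bp
  59→65: 6 bp
  65→73: 8 bp
  73→80: 7 bp
  80→91: 11 bp
  91→97: 6 bp
  97→125: 28 bp
  125→141: 16 bp
  141→147: 6 bp
  147→159: 12 bp
  159→171: 12 bp
  171→180: 9 bp
  180→189: 9 bp
  189→200: 11 bp
  200→206: 6 bp
  206→214: 8 bp
  214→224: 10 bp
  224→230: 6 bp
  230→0 (wrap): 234-230+0 = 4 bp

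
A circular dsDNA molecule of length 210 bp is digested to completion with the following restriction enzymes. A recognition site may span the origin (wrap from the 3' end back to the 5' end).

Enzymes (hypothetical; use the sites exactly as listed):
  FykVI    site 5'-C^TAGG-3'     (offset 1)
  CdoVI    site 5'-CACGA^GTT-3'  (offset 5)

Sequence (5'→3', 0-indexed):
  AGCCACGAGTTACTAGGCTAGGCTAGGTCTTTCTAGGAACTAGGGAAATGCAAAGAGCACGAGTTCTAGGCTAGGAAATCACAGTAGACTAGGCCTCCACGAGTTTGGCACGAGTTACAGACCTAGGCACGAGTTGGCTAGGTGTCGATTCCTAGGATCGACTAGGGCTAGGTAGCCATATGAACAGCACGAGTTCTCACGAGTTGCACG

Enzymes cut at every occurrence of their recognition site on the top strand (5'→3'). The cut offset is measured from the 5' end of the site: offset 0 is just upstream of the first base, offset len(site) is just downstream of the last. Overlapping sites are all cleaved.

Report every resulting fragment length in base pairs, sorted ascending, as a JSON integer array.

[4,5,5,5,5,6,6,7,9,10,10,10,10,11,13,14,16,18,22,24]

Site scan:
  FykVI CTAGG/1: at [12, 17, 22, 32, 39, 65, 70, 88, 122, 137, 151, 161, 167] ⇒ [13, 18, 23, 33, 40, 66, 71, 89, 123, 138, 152, 162, 168]
  CdoVI CACGAGTT/5: at [3, 57, 97, 108, 127, 187, 197] ⇒ [8, 62, 102, 113, 132, 192, 202]

All cut coordinates (distinct, sorted): [8, 13, 18, 23, 33, 40, 62, 66, 71, 89, 102, 113, 123, 132, 138, 152, 162, 168, 192, 202]

Fragment lengths:
  8→13: 5 bp
  13→18: 5 bp
  18→23: 5 bp
  23→33: 10 bp
  33→40: 7 bp
  40→62: 22 bp
  62→66: 4 bp
  66→71: 5 bp
  71→89: 18 bp
  89→102: 13 bp
  102→113: 11 bp
  113→123: 10 bp
  123→132: 9 bp
  132→138: 6 bp
  138→152: 14 bp
  152→162: 10 bp
  162→168: 6 bp
  168→192: 24 bp
  192→202: 10 bp
  202→8 (wrap): 210-202+8 = 16 bp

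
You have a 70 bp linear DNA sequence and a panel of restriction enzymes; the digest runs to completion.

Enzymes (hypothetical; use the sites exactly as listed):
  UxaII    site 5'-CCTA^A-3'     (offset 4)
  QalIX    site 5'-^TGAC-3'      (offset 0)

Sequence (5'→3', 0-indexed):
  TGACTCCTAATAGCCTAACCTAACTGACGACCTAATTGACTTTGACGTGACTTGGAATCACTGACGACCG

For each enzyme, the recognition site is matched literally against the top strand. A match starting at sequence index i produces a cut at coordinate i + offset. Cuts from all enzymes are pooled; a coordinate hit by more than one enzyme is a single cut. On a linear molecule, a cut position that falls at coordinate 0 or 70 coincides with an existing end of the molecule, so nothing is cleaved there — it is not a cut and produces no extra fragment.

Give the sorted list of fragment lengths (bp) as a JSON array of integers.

[2,2,5,5,6,8,9,9,10,14]

Site scan:
  UxaII (CCTAA, off=4): starts [5, 13, 18, 30] → cuts [9, 17, 22, 34]
  QalIX (TGAC, off=0): starts [0, 24, 36, 42, 47, 61] → cuts [24, 36, 42, 47, 61] (position 0 is a terminus of the linear molecule — no cut)

All cut coordinates (distinct, sorted): [9, 17, 22, 24, 34, 36, 42, 47, 61]

Fragment lengths:
  [0,9): 9 bp
  [9,17): 8 bp
  [17,22): 5 bp
  [22,24): 2 bp
  [24,34): 10 bp
  [34,36): 2 bp
  [36,42): 6 bp
  [42,47): 5 bp
  [47,61): 14 bp
  [61,70): 9 bp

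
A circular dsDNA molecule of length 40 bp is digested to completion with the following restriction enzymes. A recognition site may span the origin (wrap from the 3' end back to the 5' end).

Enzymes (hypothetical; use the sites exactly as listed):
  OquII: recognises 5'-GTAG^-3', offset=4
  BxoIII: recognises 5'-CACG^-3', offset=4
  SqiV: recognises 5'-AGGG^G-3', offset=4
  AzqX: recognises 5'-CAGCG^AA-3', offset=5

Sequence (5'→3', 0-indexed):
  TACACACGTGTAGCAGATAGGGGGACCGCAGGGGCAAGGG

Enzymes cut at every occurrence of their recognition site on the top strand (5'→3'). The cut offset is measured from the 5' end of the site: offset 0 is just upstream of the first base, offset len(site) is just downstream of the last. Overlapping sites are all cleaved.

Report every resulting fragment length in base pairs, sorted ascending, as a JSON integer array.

[5,9,11,15]

Site scan:
  OquII (GTAG, off=4): starts [9] → cuts [13]
  BxoIII (CACG, off=4): starts [4] → cuts [8]
  SqiV (AGGGG, off=4): starts [18, 29] → cuts [22, 33]
  AzqX (CAGCGAA, off=5): no sites

All cut coordinates (distinct, sorted): [8, 13, 22, 33]

Fragments:
  8→13: 5 bp
  13→22: 9 bp
  22→33: 11 bp
  33→8 (wrap): 40-33+8 = 15 bp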